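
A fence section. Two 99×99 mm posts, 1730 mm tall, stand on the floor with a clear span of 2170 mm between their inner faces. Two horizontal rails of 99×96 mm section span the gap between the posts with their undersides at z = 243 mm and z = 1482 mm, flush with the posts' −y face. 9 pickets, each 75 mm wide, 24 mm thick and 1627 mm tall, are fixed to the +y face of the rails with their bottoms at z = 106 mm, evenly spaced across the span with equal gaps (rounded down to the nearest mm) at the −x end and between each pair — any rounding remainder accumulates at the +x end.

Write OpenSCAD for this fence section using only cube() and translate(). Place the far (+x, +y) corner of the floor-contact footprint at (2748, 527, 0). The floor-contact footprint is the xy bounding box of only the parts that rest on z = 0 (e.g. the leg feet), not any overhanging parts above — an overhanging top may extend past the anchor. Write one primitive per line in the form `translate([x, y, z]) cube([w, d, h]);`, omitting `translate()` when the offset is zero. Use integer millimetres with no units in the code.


translate([380, 428, 0]) cube([99, 99, 1730]);
translate([2649, 428, 0]) cube([99, 99, 1730]);
translate([479, 428, 243]) cube([2170, 99, 96]);
translate([479, 428, 1482]) cube([2170, 99, 96]);
translate([628, 527, 106]) cube([75, 24, 1627]);
translate([852, 527, 106]) cube([75, 24, 1627]);
translate([1076, 527, 106]) cube([75, 24, 1627]);
translate([1300, 527, 106]) cube([75, 24, 1627]);
translate([1524, 527, 106]) cube([75, 24, 1627]);
translate([1748, 527, 106]) cube([75, 24, 1627]);
translate([1972, 527, 106]) cube([75, 24, 1627]);
translate([2196, 527, 106]) cube([75, 24, 1627]);
translate([2420, 527, 106]) cube([75, 24, 1627]);


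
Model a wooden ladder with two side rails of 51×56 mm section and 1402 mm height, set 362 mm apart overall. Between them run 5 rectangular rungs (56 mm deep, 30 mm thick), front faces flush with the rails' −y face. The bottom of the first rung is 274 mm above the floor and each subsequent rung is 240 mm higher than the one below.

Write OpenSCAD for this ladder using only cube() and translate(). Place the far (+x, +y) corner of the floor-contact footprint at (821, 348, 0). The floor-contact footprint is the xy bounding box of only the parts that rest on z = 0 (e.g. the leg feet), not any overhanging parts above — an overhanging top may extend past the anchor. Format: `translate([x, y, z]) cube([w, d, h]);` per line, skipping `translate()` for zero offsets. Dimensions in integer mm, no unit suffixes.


translate([459, 292, 0]) cube([51, 56, 1402]);
translate([770, 292, 0]) cube([51, 56, 1402]);
translate([510, 292, 274]) cube([260, 56, 30]);
translate([510, 292, 514]) cube([260, 56, 30]);
translate([510, 292, 754]) cube([260, 56, 30]);
translate([510, 292, 994]) cube([260, 56, 30]);
translate([510, 292, 1234]) cube([260, 56, 30]);


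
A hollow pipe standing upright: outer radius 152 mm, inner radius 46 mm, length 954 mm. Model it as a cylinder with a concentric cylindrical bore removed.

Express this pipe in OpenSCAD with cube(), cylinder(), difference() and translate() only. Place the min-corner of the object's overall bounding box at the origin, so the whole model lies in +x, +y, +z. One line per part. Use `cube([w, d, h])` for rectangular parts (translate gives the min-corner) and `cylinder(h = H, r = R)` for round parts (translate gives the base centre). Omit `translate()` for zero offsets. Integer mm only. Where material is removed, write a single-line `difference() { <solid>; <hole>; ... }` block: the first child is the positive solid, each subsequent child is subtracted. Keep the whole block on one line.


difference() { translate([152, 152, 0]) cylinder(h = 954, r = 152); translate([152, 152, 0]) cylinder(h = 954, r = 46); }


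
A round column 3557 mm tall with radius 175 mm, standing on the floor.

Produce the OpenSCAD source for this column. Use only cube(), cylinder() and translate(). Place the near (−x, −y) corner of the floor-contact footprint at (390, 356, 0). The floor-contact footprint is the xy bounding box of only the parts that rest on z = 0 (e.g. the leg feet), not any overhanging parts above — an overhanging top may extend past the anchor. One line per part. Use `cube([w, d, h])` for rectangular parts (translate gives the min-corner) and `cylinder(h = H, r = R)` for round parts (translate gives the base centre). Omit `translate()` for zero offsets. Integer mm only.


translate([565, 531, 0]) cylinder(h = 3557, r = 175);


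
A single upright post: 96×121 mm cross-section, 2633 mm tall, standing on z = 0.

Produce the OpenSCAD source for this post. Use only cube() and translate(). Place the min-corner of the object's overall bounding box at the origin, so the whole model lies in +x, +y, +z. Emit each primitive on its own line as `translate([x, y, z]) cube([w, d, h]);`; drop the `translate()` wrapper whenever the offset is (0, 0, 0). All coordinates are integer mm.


cube([96, 121, 2633]);


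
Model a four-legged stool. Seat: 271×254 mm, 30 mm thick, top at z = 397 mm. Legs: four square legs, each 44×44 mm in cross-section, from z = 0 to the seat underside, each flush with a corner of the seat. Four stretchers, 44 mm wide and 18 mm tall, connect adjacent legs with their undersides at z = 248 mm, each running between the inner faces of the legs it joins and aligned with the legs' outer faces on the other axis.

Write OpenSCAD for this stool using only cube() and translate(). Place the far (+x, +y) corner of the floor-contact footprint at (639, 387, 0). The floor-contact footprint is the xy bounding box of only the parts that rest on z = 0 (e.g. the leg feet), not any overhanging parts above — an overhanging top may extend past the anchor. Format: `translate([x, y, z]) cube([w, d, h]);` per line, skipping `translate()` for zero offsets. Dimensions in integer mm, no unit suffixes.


translate([368, 133, 367]) cube([271, 254, 30]);
translate([368, 133, 0]) cube([44, 44, 367]);
translate([595, 133, 0]) cube([44, 44, 367]);
translate([368, 343, 0]) cube([44, 44, 367]);
translate([595, 343, 0]) cube([44, 44, 367]);
translate([412, 133, 248]) cube([183, 44, 18]);
translate([412, 343, 248]) cube([183, 44, 18]);
translate([368, 177, 248]) cube([44, 166, 18]);
translate([595, 177, 248]) cube([44, 166, 18]);


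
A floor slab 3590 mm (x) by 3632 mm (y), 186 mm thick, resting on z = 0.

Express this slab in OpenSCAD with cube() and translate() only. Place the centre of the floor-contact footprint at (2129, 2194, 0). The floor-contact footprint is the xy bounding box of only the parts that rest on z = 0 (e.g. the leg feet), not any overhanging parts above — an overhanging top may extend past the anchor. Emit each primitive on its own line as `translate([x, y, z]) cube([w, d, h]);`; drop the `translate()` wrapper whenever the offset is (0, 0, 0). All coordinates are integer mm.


translate([334, 378, 0]) cube([3590, 3632, 186]);


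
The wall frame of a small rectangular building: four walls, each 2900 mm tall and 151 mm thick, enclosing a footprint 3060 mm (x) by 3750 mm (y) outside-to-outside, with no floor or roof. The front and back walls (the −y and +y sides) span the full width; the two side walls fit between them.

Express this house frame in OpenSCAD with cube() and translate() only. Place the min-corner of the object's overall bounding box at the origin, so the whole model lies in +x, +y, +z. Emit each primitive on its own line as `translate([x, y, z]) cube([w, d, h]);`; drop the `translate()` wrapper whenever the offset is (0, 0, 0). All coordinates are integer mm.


cube([3060, 151, 2900]);
translate([0, 3599, 0]) cube([3060, 151, 2900]);
translate([0, 151, 0]) cube([151, 3448, 2900]);
translate([2909, 151, 0]) cube([151, 3448, 2900]);


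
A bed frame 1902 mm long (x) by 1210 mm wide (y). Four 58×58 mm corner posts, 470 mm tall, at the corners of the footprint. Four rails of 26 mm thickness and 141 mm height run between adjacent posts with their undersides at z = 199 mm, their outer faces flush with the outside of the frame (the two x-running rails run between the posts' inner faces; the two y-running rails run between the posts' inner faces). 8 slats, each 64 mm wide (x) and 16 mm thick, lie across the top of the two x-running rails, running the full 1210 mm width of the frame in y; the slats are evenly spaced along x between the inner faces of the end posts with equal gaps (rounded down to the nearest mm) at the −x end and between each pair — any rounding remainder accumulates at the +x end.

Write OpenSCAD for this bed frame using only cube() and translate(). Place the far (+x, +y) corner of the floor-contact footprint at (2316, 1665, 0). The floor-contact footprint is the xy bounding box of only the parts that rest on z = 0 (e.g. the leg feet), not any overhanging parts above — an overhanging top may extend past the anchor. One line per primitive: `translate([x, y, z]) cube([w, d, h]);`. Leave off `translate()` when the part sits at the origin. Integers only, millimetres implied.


translate([414, 455, 0]) cube([58, 58, 470]);
translate([414, 1607, 0]) cube([58, 58, 470]);
translate([2258, 455, 0]) cube([58, 58, 470]);
translate([2258, 1607, 0]) cube([58, 58, 470]);
translate([472, 455, 199]) cube([1786, 26, 141]);
translate([472, 1639, 199]) cube([1786, 26, 141]);
translate([414, 513, 199]) cube([26, 1094, 141]);
translate([2290, 513, 199]) cube([26, 1094, 141]);
translate([613, 455, 340]) cube([64, 1210, 16]);
translate([818, 455, 340]) cube([64, 1210, 16]);
translate([1023, 455, 340]) cube([64, 1210, 16]);
translate([1228, 455, 340]) cube([64, 1210, 16]);
translate([1433, 455, 340]) cube([64, 1210, 16]);
translate([1638, 455, 340]) cube([64, 1210, 16]);
translate([1843, 455, 340]) cube([64, 1210, 16]);
translate([2048, 455, 340]) cube([64, 1210, 16]);


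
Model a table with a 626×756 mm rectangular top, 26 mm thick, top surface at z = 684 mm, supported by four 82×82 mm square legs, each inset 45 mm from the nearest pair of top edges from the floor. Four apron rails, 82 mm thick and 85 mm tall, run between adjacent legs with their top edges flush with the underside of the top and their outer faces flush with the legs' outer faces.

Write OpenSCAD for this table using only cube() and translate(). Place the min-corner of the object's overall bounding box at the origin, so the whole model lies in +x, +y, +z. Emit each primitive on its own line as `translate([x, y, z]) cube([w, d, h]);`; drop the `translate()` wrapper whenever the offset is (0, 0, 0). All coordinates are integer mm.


translate([0, 0, 658]) cube([626, 756, 26]);
translate([45, 45, 0]) cube([82, 82, 658]);
translate([499, 45, 0]) cube([82, 82, 658]);
translate([45, 629, 0]) cube([82, 82, 658]);
translate([499, 629, 0]) cube([82, 82, 658]);
translate([127, 45, 573]) cube([372, 82, 85]);
translate([127, 629, 573]) cube([372, 82, 85]);
translate([45, 127, 573]) cube([82, 502, 85]);
translate([499, 127, 573]) cube([82, 502, 85]);


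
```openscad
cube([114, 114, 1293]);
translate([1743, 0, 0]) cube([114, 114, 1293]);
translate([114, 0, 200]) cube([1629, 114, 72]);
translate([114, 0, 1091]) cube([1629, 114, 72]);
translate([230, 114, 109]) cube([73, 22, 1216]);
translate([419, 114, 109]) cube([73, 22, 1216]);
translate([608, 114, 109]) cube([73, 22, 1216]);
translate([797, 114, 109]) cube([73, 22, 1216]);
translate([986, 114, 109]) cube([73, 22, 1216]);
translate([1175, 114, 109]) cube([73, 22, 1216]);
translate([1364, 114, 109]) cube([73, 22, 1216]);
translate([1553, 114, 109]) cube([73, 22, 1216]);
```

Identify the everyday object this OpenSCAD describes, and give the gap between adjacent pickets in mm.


A fence section. The picket gap is 116 mm.

Two posts, two rails, 8 pickets — a fence section. Span 1629 mm holds 8 pickets of 73 mm with 9 equal gaps: ⌊(1629 − 8·73) / 9⌋ = 116 mm.


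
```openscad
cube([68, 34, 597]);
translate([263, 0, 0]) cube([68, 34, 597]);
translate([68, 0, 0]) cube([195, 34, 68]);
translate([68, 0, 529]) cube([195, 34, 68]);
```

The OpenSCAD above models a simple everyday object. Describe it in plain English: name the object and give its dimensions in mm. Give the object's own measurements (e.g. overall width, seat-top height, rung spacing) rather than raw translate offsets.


A rectangular picture frame lying in the x–z plane (depth along y). The opening is 195 mm wide (x) by 461 mm tall (z), surrounded by a border 68 mm wide on all four sides. The frame is 34 mm deep and is made of two full-height vertical stiles with two horizontal rails fitted between them.


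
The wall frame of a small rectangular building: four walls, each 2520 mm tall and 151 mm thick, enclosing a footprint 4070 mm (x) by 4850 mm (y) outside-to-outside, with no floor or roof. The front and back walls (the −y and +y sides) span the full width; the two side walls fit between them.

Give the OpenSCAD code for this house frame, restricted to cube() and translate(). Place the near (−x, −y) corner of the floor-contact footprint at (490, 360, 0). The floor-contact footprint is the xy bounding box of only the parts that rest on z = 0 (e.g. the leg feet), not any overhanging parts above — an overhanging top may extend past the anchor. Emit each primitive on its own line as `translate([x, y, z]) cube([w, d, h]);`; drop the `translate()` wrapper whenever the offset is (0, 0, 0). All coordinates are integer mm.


translate([490, 360, 0]) cube([4070, 151, 2520]);
translate([490, 5059, 0]) cube([4070, 151, 2520]);
translate([490, 511, 0]) cube([151, 4548, 2520]);
translate([4409, 511, 0]) cube([151, 4548, 2520]);


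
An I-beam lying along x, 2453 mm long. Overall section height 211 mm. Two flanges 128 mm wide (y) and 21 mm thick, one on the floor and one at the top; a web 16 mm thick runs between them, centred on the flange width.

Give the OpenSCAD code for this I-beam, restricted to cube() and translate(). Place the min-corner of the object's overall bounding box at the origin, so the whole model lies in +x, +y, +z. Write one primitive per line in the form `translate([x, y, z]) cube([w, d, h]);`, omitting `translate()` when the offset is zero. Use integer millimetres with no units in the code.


cube([2453, 128, 21]);
translate([0, 56, 21]) cube([2453, 16, 169]);
translate([0, 0, 190]) cube([2453, 128, 21]);


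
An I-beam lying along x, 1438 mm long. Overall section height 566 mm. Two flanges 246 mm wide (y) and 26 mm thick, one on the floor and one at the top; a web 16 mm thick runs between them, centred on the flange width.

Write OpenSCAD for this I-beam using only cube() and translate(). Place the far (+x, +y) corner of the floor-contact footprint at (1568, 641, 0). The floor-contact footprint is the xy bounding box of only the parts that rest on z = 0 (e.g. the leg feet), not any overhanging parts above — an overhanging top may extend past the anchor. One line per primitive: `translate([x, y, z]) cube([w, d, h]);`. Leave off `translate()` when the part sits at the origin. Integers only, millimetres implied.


translate([130, 395, 0]) cube([1438, 246, 26]);
translate([130, 510, 26]) cube([1438, 16, 514]);
translate([130, 395, 540]) cube([1438, 246, 26]);


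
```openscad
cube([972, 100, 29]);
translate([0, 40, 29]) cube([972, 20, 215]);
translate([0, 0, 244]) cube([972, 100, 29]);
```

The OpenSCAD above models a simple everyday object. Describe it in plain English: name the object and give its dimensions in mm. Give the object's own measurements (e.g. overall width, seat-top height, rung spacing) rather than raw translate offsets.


An I-beam lying along x, 972 mm long. Overall section height 273 mm. Two flanges 100 mm wide (y) and 29 mm thick, one on the floor and one at the top; a web 20 mm thick runs between them, centred on the flange width.


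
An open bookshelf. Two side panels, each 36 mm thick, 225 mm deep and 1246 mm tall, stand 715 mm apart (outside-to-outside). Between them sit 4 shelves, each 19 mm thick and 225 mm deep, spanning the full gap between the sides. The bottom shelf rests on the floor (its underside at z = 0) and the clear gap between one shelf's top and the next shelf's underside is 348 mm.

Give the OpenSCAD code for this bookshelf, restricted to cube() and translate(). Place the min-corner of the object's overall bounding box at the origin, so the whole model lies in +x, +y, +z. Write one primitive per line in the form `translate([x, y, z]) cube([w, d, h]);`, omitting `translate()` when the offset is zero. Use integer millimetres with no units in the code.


cube([36, 225, 1246]);
translate([679, 0, 0]) cube([36, 225, 1246]);
translate([36, 0, 0]) cube([643, 225, 19]);
translate([36, 0, 367]) cube([643, 225, 19]);
translate([36, 0, 734]) cube([643, 225, 19]);
translate([36, 0, 1101]) cube([643, 225, 19]);


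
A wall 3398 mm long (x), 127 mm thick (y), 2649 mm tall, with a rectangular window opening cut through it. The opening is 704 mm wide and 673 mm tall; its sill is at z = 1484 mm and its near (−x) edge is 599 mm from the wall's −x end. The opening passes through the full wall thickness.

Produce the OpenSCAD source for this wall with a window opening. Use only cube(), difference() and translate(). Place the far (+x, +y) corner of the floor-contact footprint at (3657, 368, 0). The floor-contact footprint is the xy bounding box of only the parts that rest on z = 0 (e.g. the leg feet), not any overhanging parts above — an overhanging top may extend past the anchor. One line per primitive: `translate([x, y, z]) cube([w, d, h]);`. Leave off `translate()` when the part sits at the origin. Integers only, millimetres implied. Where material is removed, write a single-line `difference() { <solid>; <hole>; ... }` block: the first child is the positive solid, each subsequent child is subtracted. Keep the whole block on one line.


difference() { translate([259, 241, 0]) cube([3398, 127, 2649]); translate([858, 241, 1484]) cube([704, 127, 673]); }


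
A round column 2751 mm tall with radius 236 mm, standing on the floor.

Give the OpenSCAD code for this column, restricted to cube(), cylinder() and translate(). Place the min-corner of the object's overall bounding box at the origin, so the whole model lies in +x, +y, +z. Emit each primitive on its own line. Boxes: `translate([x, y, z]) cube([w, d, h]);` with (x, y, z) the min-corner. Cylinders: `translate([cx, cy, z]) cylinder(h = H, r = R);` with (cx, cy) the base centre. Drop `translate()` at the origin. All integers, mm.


translate([236, 236, 0]) cylinder(h = 2751, r = 236);


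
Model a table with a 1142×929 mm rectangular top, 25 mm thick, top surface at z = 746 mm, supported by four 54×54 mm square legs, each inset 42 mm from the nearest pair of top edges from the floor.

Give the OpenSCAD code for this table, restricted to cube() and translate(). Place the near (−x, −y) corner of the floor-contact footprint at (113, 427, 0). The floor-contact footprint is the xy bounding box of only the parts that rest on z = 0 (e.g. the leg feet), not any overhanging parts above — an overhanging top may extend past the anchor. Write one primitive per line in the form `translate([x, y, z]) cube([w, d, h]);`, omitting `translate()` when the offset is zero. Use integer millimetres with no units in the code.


translate([71, 385, 721]) cube([1142, 929, 25]);
translate([113, 427, 0]) cube([54, 54, 721]);
translate([1117, 427, 0]) cube([54, 54, 721]);
translate([113, 1218, 0]) cube([54, 54, 721]);
translate([1117, 1218, 0]) cube([54, 54, 721]);


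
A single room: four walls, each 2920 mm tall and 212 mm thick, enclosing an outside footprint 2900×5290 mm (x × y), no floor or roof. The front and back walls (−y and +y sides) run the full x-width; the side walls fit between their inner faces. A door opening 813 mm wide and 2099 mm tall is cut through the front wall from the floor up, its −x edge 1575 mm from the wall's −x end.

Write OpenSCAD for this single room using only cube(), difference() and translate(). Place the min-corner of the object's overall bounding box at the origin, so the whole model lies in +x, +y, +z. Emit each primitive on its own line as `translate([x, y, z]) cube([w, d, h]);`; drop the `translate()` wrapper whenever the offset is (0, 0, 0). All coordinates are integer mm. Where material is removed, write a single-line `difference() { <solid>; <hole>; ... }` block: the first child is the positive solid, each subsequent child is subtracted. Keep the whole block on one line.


difference() { cube([2900, 212, 2920]); translate([1575, 0, 0]) cube([813, 212, 2099]); }
translate([0, 5078, 0]) cube([2900, 212, 2920]);
translate([0, 212, 0]) cube([212, 4866, 2920]);
translate([2688, 212, 0]) cube([212, 4866, 2920]);


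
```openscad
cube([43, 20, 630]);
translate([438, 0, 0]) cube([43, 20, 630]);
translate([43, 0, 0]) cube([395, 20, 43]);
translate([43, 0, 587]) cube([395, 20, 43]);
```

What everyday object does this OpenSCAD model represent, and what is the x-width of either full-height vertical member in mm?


A picture frame. The border width is 43 mm.

Four thin pieces enclosing a rectangular opening — a picture frame. The two full-height stiles are 630 mm tall; the top rail sits at z = 587 and is 43 mm tall, so the border above the opening is 630 − 587 = 43 mm, matching the stile x-width.


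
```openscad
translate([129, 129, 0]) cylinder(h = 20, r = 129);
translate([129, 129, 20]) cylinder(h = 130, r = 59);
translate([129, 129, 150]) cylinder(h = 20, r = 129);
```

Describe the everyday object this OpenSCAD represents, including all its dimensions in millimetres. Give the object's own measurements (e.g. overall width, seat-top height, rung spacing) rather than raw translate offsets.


A spool: two coaxial disc flanges of radius 129 mm and thickness 20 mm, joined by a core cylinder of radius 59 mm and height 130 mm. The lower flange rests on z = 0 and the three cylinders share a vertical axis.


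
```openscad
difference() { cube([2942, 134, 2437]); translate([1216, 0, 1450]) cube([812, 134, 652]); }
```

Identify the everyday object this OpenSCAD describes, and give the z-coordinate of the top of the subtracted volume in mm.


A wall with a window opening. The window head height is 2102 mm.

A wall with a rectangular opening subtracted — a window. Sill at z = 1450, opening 652 mm tall, so the head is at 1450 + 652 = 2102 mm.


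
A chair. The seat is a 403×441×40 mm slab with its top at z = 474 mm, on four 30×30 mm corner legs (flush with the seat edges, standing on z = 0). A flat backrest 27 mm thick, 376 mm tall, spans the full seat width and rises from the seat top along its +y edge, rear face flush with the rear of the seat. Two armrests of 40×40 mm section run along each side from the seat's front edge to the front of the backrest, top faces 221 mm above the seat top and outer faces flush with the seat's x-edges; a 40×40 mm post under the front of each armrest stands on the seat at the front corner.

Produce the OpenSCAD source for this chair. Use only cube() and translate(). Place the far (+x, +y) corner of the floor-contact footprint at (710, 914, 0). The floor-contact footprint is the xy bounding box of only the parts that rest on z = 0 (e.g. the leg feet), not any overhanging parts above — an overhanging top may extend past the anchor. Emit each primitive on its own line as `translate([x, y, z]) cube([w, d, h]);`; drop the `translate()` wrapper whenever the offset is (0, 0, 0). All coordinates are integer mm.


translate([307, 473, 434]) cube([403, 441, 40]);
translate([307, 473, 0]) cube([30, 30, 434]);
translate([680, 473, 0]) cube([30, 30, 434]);
translate([307, 884, 0]) cube([30, 30, 434]);
translate([680, 884, 0]) cube([30, 30, 434]);
translate([307, 887, 474]) cube([403, 27, 376]);
translate([307, 473, 655]) cube([40, 414, 40]);
translate([670, 473, 655]) cube([40, 414, 40]);
translate([307, 473, 474]) cube([40, 40, 181]);
translate([670, 473, 474]) cube([40, 40, 181]);


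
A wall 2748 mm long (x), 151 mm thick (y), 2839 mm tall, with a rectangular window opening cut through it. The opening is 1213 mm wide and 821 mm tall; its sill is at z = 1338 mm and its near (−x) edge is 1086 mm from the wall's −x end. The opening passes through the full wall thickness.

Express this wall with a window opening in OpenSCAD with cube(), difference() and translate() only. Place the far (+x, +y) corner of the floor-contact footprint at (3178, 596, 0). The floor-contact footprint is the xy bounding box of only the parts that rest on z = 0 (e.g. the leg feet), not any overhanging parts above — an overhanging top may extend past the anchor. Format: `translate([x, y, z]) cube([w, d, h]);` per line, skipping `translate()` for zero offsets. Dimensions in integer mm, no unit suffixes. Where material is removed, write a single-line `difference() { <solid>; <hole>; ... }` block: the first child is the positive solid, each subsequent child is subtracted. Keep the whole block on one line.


difference() { translate([430, 445, 0]) cube([2748, 151, 2839]); translate([1516, 445, 1338]) cube([1213, 151, 821]); }


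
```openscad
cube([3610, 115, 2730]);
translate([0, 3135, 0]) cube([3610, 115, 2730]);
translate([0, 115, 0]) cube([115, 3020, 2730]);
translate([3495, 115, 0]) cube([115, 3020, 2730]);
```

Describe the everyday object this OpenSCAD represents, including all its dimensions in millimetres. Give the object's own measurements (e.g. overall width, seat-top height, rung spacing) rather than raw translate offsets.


The wall frame of a small rectangular building: four walls, each 2730 mm tall and 115 mm thick, enclosing a footprint 3610 mm (x) by 3250 mm (y) outside-to-outside, with no floor or roof. The front and back walls (the −y and +y sides) span the full width; the two side walls fit between them.


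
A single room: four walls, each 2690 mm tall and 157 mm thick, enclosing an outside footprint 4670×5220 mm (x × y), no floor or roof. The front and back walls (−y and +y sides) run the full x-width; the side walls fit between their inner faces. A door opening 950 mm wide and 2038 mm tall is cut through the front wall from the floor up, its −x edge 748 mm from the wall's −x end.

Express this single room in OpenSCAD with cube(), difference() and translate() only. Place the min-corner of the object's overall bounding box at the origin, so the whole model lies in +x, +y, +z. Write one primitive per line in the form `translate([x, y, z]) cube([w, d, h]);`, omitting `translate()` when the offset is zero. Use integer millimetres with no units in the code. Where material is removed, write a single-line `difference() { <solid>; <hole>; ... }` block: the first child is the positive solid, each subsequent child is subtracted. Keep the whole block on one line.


difference() { cube([4670, 157, 2690]); translate([748, 0, 0]) cube([950, 157, 2038]); }
translate([0, 5063, 0]) cube([4670, 157, 2690]);
translate([0, 157, 0]) cube([157, 4906, 2690]);
translate([4513, 157, 0]) cube([157, 4906, 2690]);


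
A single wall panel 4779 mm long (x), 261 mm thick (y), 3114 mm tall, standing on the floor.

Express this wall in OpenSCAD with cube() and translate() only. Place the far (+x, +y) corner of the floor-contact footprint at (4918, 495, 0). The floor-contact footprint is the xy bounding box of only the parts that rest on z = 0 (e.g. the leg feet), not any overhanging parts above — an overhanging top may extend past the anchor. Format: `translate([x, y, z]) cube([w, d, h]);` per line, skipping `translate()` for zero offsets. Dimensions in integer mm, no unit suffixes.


translate([139, 234, 0]) cube([4779, 261, 3114]);


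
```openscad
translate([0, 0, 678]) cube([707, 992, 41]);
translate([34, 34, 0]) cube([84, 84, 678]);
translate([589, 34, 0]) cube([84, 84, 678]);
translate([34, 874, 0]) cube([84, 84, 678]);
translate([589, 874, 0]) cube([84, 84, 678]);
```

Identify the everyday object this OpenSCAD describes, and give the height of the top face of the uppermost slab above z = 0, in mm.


A table. The table height is 719 mm.

A 707×992×41 slab sits at z = 678 on four 84 mm square posts — a table. The top surface is at 678 + 41 = 719 mm.


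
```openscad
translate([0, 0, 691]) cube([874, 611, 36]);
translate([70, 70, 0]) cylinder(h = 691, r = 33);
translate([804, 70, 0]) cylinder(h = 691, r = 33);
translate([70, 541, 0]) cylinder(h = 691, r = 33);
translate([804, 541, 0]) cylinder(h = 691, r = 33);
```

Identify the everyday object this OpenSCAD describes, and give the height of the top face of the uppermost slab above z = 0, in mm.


A table. The table height is 727 mm.

A 874×611×36 slab sits at z = 691 on four Ø66 mm round legs — a table. The top surface is at 691 + 36 = 727 mm.


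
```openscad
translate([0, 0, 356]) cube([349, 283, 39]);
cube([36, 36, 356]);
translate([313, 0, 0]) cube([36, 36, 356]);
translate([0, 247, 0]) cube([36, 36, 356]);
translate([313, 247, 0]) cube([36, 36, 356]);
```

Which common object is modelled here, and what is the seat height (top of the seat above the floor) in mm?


A stool. The seat height is 395 mm.

A 349×283×39 slab at z = 356 on four corner posts — a stool. The seat top is 356 + 39 = 395 mm.


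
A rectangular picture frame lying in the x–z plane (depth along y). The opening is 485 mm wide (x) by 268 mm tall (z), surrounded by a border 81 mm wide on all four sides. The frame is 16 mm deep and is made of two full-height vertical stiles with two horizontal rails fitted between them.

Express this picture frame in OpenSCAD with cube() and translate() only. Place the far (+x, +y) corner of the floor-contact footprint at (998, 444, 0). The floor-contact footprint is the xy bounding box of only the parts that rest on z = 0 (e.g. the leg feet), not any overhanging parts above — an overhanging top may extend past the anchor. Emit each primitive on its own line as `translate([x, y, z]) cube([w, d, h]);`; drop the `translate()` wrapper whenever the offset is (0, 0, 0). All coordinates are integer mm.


translate([351, 428, 0]) cube([81, 16, 430]);
translate([917, 428, 0]) cube([81, 16, 430]);
translate([432, 428, 0]) cube([485, 16, 81]);
translate([432, 428, 349]) cube([485, 16, 81]);


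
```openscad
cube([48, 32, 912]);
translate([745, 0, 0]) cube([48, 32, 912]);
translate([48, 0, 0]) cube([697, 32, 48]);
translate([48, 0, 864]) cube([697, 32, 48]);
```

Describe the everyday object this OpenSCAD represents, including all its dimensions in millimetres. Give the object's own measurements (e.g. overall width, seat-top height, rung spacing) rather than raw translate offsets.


A rectangular picture frame lying in the x–z plane (depth along y). The opening is 697 mm wide (x) by 816 mm tall (z), surrounded by a border 48 mm wide on all four sides. The frame is 32 mm deep and is made of two full-height vertical stiles with two horizontal rails fitted between them.


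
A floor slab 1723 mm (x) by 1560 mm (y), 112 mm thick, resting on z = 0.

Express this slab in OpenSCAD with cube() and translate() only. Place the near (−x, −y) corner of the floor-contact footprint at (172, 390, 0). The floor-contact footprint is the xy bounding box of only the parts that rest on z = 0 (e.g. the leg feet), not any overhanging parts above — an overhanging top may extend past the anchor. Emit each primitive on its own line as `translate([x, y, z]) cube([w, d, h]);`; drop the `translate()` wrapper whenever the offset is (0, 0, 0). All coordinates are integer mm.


translate([172, 390, 0]) cube([1723, 1560, 112]);


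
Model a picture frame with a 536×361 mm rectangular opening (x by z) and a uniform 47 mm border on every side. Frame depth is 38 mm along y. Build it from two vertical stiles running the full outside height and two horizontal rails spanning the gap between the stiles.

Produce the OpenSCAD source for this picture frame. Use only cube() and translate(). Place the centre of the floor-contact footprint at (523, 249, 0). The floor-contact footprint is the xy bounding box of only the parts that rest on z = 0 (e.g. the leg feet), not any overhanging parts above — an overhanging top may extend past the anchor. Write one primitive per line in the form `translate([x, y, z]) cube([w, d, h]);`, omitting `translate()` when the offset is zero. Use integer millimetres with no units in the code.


translate([208, 230, 0]) cube([47, 38, 455]);
translate([791, 230, 0]) cube([47, 38, 455]);
translate([255, 230, 0]) cube([536, 38, 47]);
translate([255, 230, 408]) cube([536, 38, 47]);


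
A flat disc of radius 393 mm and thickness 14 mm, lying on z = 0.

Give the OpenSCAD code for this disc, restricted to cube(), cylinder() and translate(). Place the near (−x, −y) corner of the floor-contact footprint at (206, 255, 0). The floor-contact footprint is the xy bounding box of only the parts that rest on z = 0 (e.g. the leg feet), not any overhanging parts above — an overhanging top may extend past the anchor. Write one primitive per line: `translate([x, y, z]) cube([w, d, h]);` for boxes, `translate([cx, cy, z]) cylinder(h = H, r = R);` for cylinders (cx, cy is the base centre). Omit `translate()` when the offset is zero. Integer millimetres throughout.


translate([599, 648, 0]) cylinder(h = 14, r = 393);


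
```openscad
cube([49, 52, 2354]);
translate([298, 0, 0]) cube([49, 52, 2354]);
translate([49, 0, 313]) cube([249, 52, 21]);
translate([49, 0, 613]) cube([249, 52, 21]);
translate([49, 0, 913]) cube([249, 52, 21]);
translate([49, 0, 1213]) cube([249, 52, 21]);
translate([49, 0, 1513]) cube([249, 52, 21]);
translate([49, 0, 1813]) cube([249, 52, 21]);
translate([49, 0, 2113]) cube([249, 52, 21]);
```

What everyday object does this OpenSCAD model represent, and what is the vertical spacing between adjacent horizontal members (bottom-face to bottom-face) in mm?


A ladder. The rung spacing is 300 mm.

Two tall 49×52 posts with 7 short bars between them — a ladder. Adjacent rungs sit at z = 313 and z = 613, so the spacing is 613 − 313 = 300 mm.


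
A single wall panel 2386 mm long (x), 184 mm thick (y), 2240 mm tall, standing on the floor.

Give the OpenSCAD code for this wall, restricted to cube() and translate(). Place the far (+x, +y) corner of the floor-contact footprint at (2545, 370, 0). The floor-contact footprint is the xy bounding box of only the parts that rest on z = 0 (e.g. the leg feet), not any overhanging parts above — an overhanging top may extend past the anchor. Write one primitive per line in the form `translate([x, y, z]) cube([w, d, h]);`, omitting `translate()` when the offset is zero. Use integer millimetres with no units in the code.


translate([159, 186, 0]) cube([2386, 184, 2240]);


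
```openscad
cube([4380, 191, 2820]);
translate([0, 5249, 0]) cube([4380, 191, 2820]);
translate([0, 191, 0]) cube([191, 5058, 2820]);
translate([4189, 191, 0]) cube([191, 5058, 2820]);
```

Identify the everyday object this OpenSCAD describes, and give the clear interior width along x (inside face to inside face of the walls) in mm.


A house (or room) frame. The interior width is 3998 mm.

Four 2820 mm walls enclosing a rectangle with no floor or roof — a room or house frame. Outside width is 4380 mm and wall thickness is 191 mm, so the interior width is 4380 − 2 × 191 = 3998 mm.


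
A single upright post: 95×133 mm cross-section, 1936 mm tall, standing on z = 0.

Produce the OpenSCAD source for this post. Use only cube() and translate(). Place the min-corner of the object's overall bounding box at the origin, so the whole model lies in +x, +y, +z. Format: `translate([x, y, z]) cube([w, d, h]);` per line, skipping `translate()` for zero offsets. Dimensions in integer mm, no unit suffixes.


cube([95, 133, 1936]);


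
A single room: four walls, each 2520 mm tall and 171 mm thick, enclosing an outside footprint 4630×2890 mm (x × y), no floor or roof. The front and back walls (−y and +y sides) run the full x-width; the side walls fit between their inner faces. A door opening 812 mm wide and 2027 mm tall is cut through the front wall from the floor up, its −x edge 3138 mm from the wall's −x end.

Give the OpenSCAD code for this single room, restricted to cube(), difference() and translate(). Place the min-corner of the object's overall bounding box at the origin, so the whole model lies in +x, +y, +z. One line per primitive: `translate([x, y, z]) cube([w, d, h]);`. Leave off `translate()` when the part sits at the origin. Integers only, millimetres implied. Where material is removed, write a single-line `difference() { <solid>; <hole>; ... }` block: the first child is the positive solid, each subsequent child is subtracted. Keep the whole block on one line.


difference() { cube([4630, 171, 2520]); translate([3138, 0, 0]) cube([812, 171, 2027]); }
translate([0, 2719, 0]) cube([4630, 171, 2520]);
translate([0, 171, 0]) cube([171, 2548, 2520]);
translate([4459, 171, 0]) cube([171, 2548, 2520]);


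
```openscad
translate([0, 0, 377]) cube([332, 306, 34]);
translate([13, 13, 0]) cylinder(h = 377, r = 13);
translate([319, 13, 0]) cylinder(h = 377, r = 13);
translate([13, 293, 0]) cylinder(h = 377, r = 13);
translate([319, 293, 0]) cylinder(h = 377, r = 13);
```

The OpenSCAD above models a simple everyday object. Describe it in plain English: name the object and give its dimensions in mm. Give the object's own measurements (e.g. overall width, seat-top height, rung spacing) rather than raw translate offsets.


A four-legged stool. The seat is a 332×306×34 mm slab whose top surface is at z = 411 mm; four round legs, each 26 mm in diameter, run from the floor (z = 0) to the underside of the seat, each leg's axis is inset half a diameter from the nearest pair of seat edges (so the leg's bounding box is flush with the corner).


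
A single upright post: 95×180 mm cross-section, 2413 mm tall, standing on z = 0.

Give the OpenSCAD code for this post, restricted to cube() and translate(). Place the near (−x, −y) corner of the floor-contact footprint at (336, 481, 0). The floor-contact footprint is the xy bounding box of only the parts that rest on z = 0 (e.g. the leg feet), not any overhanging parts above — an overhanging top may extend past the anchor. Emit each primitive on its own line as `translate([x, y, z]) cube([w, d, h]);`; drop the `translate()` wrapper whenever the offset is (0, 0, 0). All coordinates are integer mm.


translate([336, 481, 0]) cube([95, 180, 2413]);


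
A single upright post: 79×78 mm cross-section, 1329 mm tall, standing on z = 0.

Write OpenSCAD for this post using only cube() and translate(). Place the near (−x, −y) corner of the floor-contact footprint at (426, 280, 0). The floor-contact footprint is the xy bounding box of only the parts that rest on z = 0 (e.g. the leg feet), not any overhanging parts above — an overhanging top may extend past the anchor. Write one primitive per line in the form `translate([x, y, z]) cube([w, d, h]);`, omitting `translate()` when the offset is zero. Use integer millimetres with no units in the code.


translate([426, 280, 0]) cube([79, 78, 1329]);


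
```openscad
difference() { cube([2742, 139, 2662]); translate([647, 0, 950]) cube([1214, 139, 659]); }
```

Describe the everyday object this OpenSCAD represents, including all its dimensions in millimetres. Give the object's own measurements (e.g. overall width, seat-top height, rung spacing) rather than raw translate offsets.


A wall 2742 mm long (x), 139 mm thick (y), 2662 mm tall, with a rectangular window opening cut through it. The opening is 1214 mm wide and 659 mm tall; its sill is at z = 950 mm and its near (−x) edge is 647 mm from the wall's −x end. The opening passes through the full wall thickness.


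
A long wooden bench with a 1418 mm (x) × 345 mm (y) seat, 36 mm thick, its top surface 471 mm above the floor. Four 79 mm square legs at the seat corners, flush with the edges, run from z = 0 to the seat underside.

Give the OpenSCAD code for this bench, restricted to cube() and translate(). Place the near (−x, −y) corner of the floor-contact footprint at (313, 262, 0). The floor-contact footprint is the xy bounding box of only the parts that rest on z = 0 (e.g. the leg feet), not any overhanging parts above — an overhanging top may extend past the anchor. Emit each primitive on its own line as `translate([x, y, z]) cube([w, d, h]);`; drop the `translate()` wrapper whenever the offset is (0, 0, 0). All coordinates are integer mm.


translate([313, 262, 435]) cube([1418, 345, 36]);
translate([313, 262, 0]) cube([79, 79, 435]);
translate([313, 528, 0]) cube([79, 79, 435]);
translate([1652, 262, 0]) cube([79, 79, 435]);
translate([1652, 528, 0]) cube([79, 79, 435]);
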